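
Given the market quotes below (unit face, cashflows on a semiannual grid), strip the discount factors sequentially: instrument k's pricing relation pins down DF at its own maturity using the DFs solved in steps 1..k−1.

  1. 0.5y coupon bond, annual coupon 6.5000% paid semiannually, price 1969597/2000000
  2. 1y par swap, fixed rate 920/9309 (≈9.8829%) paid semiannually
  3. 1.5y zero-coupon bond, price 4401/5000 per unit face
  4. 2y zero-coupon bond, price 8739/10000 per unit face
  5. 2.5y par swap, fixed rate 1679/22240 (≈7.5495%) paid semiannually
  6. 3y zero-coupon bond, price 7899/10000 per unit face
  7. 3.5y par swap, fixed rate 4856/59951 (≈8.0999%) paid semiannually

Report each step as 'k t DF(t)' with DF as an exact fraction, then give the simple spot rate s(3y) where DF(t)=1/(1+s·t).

1 1/2 4769/5000
2 1 227/250
3 3/2 4401/5000
4 2 8739/10000
5 5/2 8321/10000
6 3 7899/10000
7 7/2 1893/2500
s(3y) = (1/(7899/10000) − 1)/(3) = 2101/23697 ≈ 8.8661%

step 1 [0.5y] bond c/2=13/400: DF=(1969597/2000000 − 13/400·(0))/(1+13/400) = 4769/5000 ≈ 0.953800
step 2 [1y] swap r/2=460/9309: DF=(1 − 460/9309·(0.953800))/(1+460/9309) = 227/250 ≈ 0.908000
step 3 [1.5y] zero: DF = P = 4401/5000 ≈ 0.880200
step 4 [2y] zero: DF = P = 8739/10000 ≈ 0.873900
step 5 [2.5y] swap r/2=1679/44480: DF=(1 − 1679/44480·(0.953800+0.908000+0.880200+0.873900))/(1+1679/44480) = 8321/10000 ≈ 0.832100
step 6 [3y] zero: DF = P = 7899/10000 ≈ 0.789900
step 7 [3.5y] swap r/2=2428/59951: DF=(1 − 2428/59951·(0.953800+0.908000+0.880200+0.873900+0.832100+0.789900))/(1+2428/59951) = 1893/2500 ≈ 0.757200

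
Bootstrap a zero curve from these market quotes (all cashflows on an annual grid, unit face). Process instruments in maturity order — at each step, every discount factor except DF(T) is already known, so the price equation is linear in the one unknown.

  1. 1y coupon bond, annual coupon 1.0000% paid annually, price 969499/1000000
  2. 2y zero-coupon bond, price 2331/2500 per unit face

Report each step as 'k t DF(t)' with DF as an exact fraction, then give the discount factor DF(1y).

1 1 9599/10000
2 2 2331/2500
DF(1y) = 9599/10000 ≈ 0.959900

step 1 [1y] bond c/1=1/100: DF=(969499/1000000 − 1/100·(0))/(1+1/100) = 9599/10000 ≈ 0.959900
step 2 [2y] zero: DF = P = 2331/2500 ≈ 0.932400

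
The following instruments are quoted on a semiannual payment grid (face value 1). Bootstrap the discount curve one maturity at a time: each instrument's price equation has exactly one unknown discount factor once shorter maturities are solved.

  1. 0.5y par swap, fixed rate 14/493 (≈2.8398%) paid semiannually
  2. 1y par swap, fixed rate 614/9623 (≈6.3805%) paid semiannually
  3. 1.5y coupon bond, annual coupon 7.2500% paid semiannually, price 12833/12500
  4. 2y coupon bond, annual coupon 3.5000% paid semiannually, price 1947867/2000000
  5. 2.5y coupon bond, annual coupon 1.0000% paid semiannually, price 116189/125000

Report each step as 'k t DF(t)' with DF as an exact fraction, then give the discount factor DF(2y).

step 1 [0.5y] swap r/2=7/493: DF=(1 − 7/493·(0))/(1+7/493) = 493/500 ≈ 0.986000
step 2 [1y] swap r/2=307/9623: DF=(1 − 307/9623·(0.986000))/(1+307/9623) = 4693/5000 ≈ 0.938600
step 3 [1.5y] bond c/2=29/800: DF=(12833/12500 − 29/800·(0.986000+0.938600))/(1+29/800) = 4617/5000 ≈ 0.923400
step 4 [2y] bond c/2=7/400: DF=(1947867/2000000 − 7/400·(0.986000+0.938600+0.923400))/(1+7/400) = 4541/5000 ≈ 0.908200
step 5 [2.5y] bond c/2=1/200: DF=(116189/125000 − 1/200·(0.986000+0.938600+0.923400+0.908200))/(1+1/200) = 4531/5000 ≈ 0.906200

1 1/2 493/500
2 1 4693/5000
3 3/2 4617/5000
4 2 4541/5000
5 5/2 4531/5000
DF(2y) = 4541/5000 ≈ 0.908200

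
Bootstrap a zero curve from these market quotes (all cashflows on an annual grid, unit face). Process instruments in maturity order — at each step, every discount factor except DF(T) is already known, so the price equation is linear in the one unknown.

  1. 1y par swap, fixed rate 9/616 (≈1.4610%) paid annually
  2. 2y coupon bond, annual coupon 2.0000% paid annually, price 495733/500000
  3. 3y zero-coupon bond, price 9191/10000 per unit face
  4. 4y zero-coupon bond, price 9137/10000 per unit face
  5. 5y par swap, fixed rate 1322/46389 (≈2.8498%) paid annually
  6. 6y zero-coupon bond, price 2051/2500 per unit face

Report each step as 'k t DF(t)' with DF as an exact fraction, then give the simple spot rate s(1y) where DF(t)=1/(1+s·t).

1 1 616/625
2 2 9527/10000
3 3 9191/10000
4 4 9137/10000
5 5 4339/5000
6 6 2051/2500
s(1y) = (1/(616/625) − 1)/(1) = 9/616 ≈ 1.4610%

step 1 [1y] swap r/1=9/616: DF=(1 − 9/616·(0))/(1+9/616) = 616/625 ≈ 0.985600
step 2 [2y] bond c/1=1/50: DF=(495733/500000 − 1/50·(0.985600))/(1+1/50) = 9527/10000 ≈ 0.952700
step 3 [3y] zero: DF = P = 9191/10000 ≈ 0.919100
step 4 [4y] zero: DF = P = 9137/10000 ≈ 0.913700
step 5 [5y] swap r/1=1322/46389: DF=(1 − 1322/46389·(0.985600+0.952700+0.919100+0.913700))/(1+1322/46389) = 4339/5000 ≈ 0.867800
step 6 [6y] zero: DF = P = 2051/2500 ≈ 0.820400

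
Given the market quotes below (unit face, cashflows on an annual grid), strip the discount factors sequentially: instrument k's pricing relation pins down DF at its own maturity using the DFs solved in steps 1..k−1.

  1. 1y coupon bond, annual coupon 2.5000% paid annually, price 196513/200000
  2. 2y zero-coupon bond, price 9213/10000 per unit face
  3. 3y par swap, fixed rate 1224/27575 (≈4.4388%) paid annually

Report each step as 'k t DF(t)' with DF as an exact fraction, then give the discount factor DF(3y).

1 1 4793/5000
2 2 9213/10000
3 3 1097/1250
DF(3y) = 1097/1250 ≈ 0.877600

step 1 [1y] bond c/1=1/40: DF=(196513/200000 − 1/40·(0))/(1+1/40) = 4793/5000 ≈ 0.958600
step 2 [2y] zero: DF = P = 9213/10000 ≈ 0.921300
step 3 [3y] swap r/1=1224/27575: DF=(1 − 1224/27575·(0.958600+0.921300))/(1+1224/27575) = 1097/1250 ≈ 0.877600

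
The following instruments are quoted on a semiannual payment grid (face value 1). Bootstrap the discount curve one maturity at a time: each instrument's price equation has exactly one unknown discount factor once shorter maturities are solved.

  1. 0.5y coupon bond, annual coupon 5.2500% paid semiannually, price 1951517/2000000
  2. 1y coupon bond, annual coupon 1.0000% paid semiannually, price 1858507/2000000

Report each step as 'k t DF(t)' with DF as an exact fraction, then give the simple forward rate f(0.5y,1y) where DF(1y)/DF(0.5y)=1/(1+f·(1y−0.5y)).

1 1/2 2377/2500
2 1 9199/10000
f(0.5y,1y) = ((2377/2500)/(9199/10000) − 1)/(1/2) = 618/9199 ≈ 6.7181%

step 1 [0.5y] bond c/2=21/800: DF=(1951517/2000000 − 21/800·(0))/(1+21/800) = 2377/2500 ≈ 0.950800
step 2 [1y] bond c/2=1/200: DF=(1858507/2000000 − 1/200·(0.950800))/(1+1/200) = 9199/10000 ≈ 0.919900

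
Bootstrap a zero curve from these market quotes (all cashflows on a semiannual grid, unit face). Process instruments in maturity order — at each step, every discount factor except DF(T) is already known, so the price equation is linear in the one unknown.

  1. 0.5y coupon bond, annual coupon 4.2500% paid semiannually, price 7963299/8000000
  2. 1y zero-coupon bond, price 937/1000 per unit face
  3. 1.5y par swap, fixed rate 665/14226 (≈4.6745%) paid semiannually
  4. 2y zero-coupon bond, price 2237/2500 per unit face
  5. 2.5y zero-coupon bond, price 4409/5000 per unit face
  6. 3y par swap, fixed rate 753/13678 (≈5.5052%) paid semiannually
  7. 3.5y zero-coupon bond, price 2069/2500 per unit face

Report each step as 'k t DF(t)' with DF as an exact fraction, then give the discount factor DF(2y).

1 1/2 9747/10000
2 1 937/1000
3 3/2 1867/2000
4 2 2237/2500
5 5/2 4409/5000
6 3 4247/5000
7 7/2 2069/2500
DF(2y) = 2237/2500 ≈ 0.894800

step 1 [0.5y] bond c/2=17/800: DF=(7963299/8000000 − 17/800·(0))/(1+17/800) = 9747/10000 ≈ 0.974700
step 2 [1y] zero: DF = P = 937/1000 ≈ 0.937000
step 3 [1.5y] swap r/2=665/28452: DF=(1 − 665/28452·(0.974700+0.937000))/(1+665/28452) = 1867/2000 ≈ 0.933500
step 4 [2y] zero: DF = P = 2237/2500 ≈ 0.894800
step 5 [2.5y] zero: DF = P = 4409/5000 ≈ 0.881800
step 6 [3y] swap r/2=753/27356: DF=(1 − 753/27356·(0.974700+0.937000+0.933500+0.894800+0.881800))/(1+753/27356) = 4247/5000 ≈ 0.849400
step 7 [3.5y] zero: DF = P = 2069/2500 ≈ 0.827600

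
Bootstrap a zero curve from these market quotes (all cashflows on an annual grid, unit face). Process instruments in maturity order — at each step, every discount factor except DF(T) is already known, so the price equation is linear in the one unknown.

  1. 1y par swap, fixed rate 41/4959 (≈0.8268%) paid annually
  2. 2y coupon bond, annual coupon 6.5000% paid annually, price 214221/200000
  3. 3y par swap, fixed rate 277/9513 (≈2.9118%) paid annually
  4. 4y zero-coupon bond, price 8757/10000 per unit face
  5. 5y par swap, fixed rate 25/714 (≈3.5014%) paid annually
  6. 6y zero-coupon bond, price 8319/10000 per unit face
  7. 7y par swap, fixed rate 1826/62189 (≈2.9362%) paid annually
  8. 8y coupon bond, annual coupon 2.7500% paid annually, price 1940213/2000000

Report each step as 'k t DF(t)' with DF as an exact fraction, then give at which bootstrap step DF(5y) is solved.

1 1 4959/5000
2 2 2363/2500
3 3 9169/10000
4 4 8757/10000
5 5 21/25
6 6 8319/10000
7 7 4087/5000
8 8 7777/10000
DF(5y) is solved at step 5

step 1 [1y] swap r/1=41/4959: DF=(1 − 41/4959·(0))/(1+41/4959) = 4959/5000 ≈ 0.991800
step 2 [2y] bond c/1=13/200: DF=(214221/200000 − 13/200·(0.991800))/(1+13/200) = 2363/2500 ≈ 0.945200
step 3 [3y] swap r/1=277/9513: DF=(1 − 277/9513·(0.991800+0.945200))/(1+277/9513) = 9169/10000 ≈ 0.916900
step 4 [4y] zero: DF = P = 8757/10000 ≈ 0.875700
step 5 [5y] swap r/1=25/714: DF=(1 − 25/714·(0.991800+0.945200+0.916900+0.875700))/(1+25/714) = 21/25 ≈ 0.840000
step 6 [6y] zero: DF = P = 8319/10000 ≈ 0.831900
step 7 [7y] swap r/1=1826/62189: DF=(1 − 1826/62189·(0.991800+0.945200+0.916900+0.875700+0.840000+0.831900))/(1+1826/62189) = 4087/5000 ≈ 0.817400
step 8 [8y] bond c/1=11/400: DF=(1940213/2000000 − 11/400·(0.991800+0.945200+0.916900+0.875700+0.840000+0.831900+0.817400))/(1+11/400) = 7777/10000 ≈ 0.777700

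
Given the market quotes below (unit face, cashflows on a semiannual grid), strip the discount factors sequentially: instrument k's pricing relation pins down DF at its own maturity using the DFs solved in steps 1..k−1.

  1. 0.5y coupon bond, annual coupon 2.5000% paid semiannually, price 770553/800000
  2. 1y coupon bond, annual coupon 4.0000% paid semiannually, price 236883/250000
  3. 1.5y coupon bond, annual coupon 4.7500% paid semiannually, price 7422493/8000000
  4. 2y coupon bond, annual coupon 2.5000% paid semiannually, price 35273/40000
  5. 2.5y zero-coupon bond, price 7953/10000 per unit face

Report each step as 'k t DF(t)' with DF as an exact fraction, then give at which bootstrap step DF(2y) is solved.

1 1/2 9513/10000
2 1 9103/10000
3 3/2 8631/10000
4 2 8373/10000
5 5/2 7953/10000
DF(2y) is solved at step 4

step 1 [0.5y] bond c/2=1/80: DF=(770553/800000 − 1/80·(0))/(1+1/80) = 9513/10000 ≈ 0.951300
step 2 [1y] bond c/2=1/50: DF=(236883/250000 − 1/50·(0.951300))/(1+1/50) = 9103/10000 ≈ 0.910300
step 3 [1.5y] bond c/2=19/800: DF=(7422493/8000000 − 19/800·(0.951300+0.910300))/(1+19/800) = 8631/10000 ≈ 0.863100
step 4 [2y] bond c/2=1/80: DF=(35273/40000 − 1/80·(0.951300+0.910300+0.863100))/(1+1/80) = 8373/10000 ≈ 0.837300
step 5 [2.5y] zero: DF = P = 7953/10000 ≈ 0.795300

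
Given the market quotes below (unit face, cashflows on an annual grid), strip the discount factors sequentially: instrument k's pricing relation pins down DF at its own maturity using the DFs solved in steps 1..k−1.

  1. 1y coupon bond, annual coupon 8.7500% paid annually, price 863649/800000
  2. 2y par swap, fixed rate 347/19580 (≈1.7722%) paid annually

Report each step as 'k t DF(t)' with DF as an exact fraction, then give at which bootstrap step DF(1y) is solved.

1 1 9927/10000
2 2 9653/10000
DF(1y) is solved at step 1

step 1 [1y] bond c/1=7/80: DF=(863649/800000 − 7/80·(0))/(1+7/80) = 9927/10000 ≈ 0.992700
step 2 [2y] swap r/1=347/19580: DF=(1 − 347/19580·(0.992700))/(1+347/19580) = 9653/10000 ≈ 0.965300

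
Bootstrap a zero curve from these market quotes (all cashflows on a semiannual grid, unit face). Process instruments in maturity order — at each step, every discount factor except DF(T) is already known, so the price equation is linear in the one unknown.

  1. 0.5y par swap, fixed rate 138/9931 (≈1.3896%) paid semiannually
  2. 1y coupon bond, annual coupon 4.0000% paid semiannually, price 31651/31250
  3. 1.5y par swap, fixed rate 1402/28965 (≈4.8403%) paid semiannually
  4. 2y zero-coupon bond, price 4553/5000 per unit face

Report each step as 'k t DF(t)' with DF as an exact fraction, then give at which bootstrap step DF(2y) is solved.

step 1 [0.5y] swap r/2=69/9931: DF=(1 − 69/9931·(0))/(1+69/9931) = 9931/10000 ≈ 0.993100
step 2 [1y] bond c/2=1/50: DF=(31651/31250 − 1/50·(0.993100))/(1+1/50) = 1947/2000 ≈ 0.973500
step 3 [1.5y] swap r/2=701/28965: DF=(1 − 701/28965·(0.993100+0.973500))/(1+701/28965) = 9299/10000 ≈ 0.929900
step 4 [2y] zero: DF = P = 4553/5000 ≈ 0.910600

1 1/2 9931/10000
2 1 1947/2000
3 3/2 9299/10000
4 2 4553/5000
DF(2y) is solved at step 4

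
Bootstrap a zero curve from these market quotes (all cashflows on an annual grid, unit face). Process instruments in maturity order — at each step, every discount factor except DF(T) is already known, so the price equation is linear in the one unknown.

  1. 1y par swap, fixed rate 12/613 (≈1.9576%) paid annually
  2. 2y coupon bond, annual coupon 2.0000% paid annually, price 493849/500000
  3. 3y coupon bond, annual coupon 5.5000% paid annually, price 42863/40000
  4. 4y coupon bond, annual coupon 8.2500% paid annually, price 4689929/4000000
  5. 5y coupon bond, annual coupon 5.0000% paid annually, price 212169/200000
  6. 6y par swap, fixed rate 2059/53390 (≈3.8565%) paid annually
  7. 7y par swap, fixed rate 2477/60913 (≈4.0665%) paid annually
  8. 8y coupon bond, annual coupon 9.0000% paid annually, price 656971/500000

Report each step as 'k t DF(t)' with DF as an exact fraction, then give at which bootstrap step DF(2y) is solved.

step 1 [1y] swap r/1=12/613: DF=(1 − 12/613·(0))/(1+12/613) = 613/625 ≈ 0.980800
step 2 [2y] bond c/1=1/50: DF=(493849/500000 − 1/50·(0.980800))/(1+1/50) = 9491/10000 ≈ 0.949100
step 3 [3y] bond c/1=11/200: DF=(42863/40000 − 11/200·(0.980800+0.949100))/(1+11/200) = 9151/10000 ≈ 0.915100
step 4 [4y] bond c/1=33/400: DF=(4689929/4000000 − 33/400·(0.980800+0.949100+0.915100))/(1+33/400) = 8663/10000 ≈ 0.866300
step 5 [5y] bond c/1=1/20: DF=(212169/200000 − 1/20·(0.980800+0.949100+0.915100+0.866300))/(1+1/20) = 521/625 ≈ 0.833600
step 6 [6y] swap r/1=2059/53390: DF=(1 − 2059/53390·(0.980800+0.949100+0.915100+0.866300+0.833600))/(1+2059/53390) = 7941/10000 ≈ 0.794100
step 7 [7y] swap r/1=2477/60913: DF=(1 − 2477/60913·(0.980800+0.949100+0.915100+0.866300+0.833600+0.794100))/(1+2477/60913) = 7523/10000 ≈ 0.752300
step 8 [8y] bond c/1=9/100: DF=(656971/500000 − 9/100·(0.980800+0.949100+0.915100+0.866300+0.833600+0.794100+0.752300))/(1+9/100) = 281/400 ≈ 0.702500

1 1 613/625
2 2 9491/10000
3 3 9151/10000
4 4 8663/10000
5 5 521/625
6 6 7941/10000
7 7 7523/10000
8 8 281/400
DF(2y) is solved at step 2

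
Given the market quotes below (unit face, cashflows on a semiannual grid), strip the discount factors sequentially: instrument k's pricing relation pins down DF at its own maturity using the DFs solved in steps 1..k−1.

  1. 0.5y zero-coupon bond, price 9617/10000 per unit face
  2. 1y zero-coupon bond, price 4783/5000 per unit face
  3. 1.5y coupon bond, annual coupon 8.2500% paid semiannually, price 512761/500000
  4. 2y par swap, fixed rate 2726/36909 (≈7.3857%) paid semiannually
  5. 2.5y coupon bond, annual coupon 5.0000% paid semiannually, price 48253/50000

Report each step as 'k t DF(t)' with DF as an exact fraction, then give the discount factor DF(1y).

step 1 [0.5y] zero: DF = P = 9617/10000 ≈ 0.961700
step 2 [1y] zero: DF = P = 4783/5000 ≈ 0.956600
step 3 [1.5y] bond c/2=33/800: DF=(512761/500000 − 33/800·(0.961700+0.956600))/(1+33/800) = 9089/10000 ≈ 0.908900
step 4 [2y] swap r/2=1363/36909: DF=(1 − 1363/36909·(0.961700+0.956600+0.908900))/(1+1363/36909) = 8637/10000 ≈ 0.863700
step 5 [2.5y] bond c/2=1/40: DF=(48253/50000 − 1/40·(0.961700+0.956600+0.908900+0.863700))/(1+1/40) = 1703/2000 ≈ 0.851500

1 1/2 9617/10000
2 1 4783/5000
3 3/2 9089/10000
4 2 8637/10000
5 5/2 1703/2000
DF(1y) = 4783/5000 ≈ 0.956600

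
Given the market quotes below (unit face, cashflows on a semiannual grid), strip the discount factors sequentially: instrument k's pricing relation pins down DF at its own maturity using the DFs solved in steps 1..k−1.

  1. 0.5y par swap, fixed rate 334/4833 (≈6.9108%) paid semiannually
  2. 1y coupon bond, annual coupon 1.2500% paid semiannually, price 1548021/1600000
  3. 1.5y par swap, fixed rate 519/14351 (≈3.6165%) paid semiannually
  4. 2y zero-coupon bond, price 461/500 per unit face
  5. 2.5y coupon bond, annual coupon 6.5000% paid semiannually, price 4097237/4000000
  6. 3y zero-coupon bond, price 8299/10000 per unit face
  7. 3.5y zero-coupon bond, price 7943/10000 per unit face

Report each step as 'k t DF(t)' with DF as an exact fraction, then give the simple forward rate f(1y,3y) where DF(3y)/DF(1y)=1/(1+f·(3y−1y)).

1 1/2 4833/5000
2 1 1911/2000
3 3/2 9481/10000
4 2 461/500
5 5/2 8727/10000
6 3 8299/10000
7 7/2 7943/10000
f(1y,3y) = ((1911/2000)/(8299/10000) − 1)/(2) = 628/8299 ≈ 7.5672%

step 1 [0.5y] swap r/2=167/4833: DF=(1 − 167/4833·(0))/(1+167/4833) = 4833/5000 ≈ 0.966600
step 2 [1y] bond c/2=1/160: DF=(1548021/1600000 − 1/160·(0.966600))/(1+1/160) = 1911/2000 ≈ 0.955500
step 3 [1.5y] swap r/2=519/28702: DF=(1 − 519/28702·(0.966600+0.955500))/(1+519/28702) = 9481/10000 ≈ 0.948100
step 4 [2y] zero: DF = P = 461/500 ≈ 0.922000
step 5 [2.5y] bond c/2=13/400: DF=(4097237/4000000 − 13/400·(0.966600+0.955500+0.948100+0.922000))/(1+13/400) = 8727/10000 ≈ 0.872700
step 6 [3y] zero: DF = P = 8299/10000 ≈ 0.829900
step 7 [3.5y] zero: DF = P = 7943/10000 ≈ 0.794300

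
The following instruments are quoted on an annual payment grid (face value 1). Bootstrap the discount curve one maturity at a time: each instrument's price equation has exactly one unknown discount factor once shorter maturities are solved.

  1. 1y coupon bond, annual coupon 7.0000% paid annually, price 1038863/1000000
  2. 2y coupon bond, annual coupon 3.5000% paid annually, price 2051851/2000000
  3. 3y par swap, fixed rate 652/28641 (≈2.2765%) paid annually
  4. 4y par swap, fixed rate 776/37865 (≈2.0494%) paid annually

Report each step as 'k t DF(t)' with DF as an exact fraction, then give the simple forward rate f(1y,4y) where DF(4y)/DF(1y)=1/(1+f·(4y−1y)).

1 1 9709/10000
2 2 599/625
3 3 2337/2500
4 4 1153/1250
f(1y,4y) = ((9709/10000)/(1153/1250) − 1)/(3) = 485/27672 ≈ 1.7527%

step 1 [1y] bond c/1=7/100: DF=(1038863/1000000 − 7/100·(0))/(1+7/100) = 9709/10000 ≈ 0.970900
step 2 [2y] bond c/1=7/200: DF=(2051851/2000000 − 7/200·(0.970900))/(1+7/200) = 599/625 ≈ 0.958400
step 3 [3y] swap r/1=652/28641: DF=(1 − 652/28641·(0.970900+0.958400))/(1+652/28641) = 2337/2500 ≈ 0.934800
step 4 [4y] swap r/1=776/37865: DF=(1 − 776/37865·(0.970900+0.958400+0.934800))/(1+776/37865) = 1153/1250 ≈ 0.922400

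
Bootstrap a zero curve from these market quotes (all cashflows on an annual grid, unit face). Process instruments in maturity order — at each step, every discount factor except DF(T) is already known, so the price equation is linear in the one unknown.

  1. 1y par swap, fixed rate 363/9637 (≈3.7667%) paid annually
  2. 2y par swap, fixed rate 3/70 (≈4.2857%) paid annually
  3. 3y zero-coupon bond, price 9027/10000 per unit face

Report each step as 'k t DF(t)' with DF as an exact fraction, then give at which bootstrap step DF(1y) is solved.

step 1 [1y] swap r/1=363/9637: DF=(1 − 363/9637·(0))/(1+363/9637) = 9637/10000 ≈ 0.963700
step 2 [2y] swap r/1=3/70: DF=(1 − 3/70·(0.963700))/(1+3/70) = 9193/10000 ≈ 0.919300
step 3 [3y] zero: DF = P = 9027/10000 ≈ 0.902700

1 1 9637/10000
2 2 9193/10000
3 3 9027/10000
DF(1y) is solved at step 1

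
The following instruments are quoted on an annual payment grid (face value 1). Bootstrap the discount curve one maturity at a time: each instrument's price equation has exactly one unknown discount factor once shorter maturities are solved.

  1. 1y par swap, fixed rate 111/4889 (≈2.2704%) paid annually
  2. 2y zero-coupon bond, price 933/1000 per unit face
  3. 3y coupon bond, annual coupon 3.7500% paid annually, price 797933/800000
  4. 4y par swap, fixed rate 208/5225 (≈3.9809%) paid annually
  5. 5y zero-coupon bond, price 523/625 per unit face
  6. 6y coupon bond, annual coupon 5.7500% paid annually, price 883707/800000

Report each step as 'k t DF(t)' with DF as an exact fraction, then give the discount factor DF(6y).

1 1 4889/5000
2 2 933/1000
3 3 8923/10000
4 4 534/625
5 5 523/625
6 6 4001/5000
DF(6y) = 4001/5000 ≈ 0.800200

step 1 [1y] swap r/1=111/4889: DF=(1 − 111/4889·(0))/(1+111/4889) = 4889/5000 ≈ 0.977800
step 2 [2y] zero: DF = P = 933/1000 ≈ 0.933000
step 3 [3y] bond c/1=3/80: DF=(797933/800000 − 3/80·(0.977800+0.933000))/(1+3/80) = 8923/10000 ≈ 0.892300
step 4 [4y] swap r/1=208/5225: DF=(1 − 208/5225·(0.977800+0.933000+0.892300))/(1+208/5225) = 534/625 ≈ 0.854400
step 5 [5y] zero: DF = P = 523/625 ≈ 0.836800
step 6 [6y] bond c/1=23/400: DF=(883707/800000 − 23/400·(0.977800+0.933000+0.892300+0.854400+0.836800))/(1+23/400) = 4001/5000 ≈ 0.800200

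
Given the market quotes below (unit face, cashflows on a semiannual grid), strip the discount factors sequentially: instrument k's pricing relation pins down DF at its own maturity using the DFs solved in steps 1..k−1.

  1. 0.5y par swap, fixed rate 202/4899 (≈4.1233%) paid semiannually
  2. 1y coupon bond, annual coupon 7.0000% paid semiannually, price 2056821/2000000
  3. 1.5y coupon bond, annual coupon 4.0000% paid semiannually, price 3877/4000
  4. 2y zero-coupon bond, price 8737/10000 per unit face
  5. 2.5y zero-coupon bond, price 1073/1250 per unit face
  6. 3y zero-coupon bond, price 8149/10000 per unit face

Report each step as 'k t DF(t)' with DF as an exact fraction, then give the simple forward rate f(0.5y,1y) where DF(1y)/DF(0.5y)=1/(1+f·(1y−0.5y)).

1 1/2 4899/5000
2 1 1921/2000
3 3/2 4561/5000
4 2 8737/10000
5 5/2 1073/1250
6 3 8149/10000
f(0.5y,1y) = ((4899/5000)/(1921/2000) − 1)/(1/2) = 386/9605 ≈ 4.0187%

step 1 [0.5y] swap r/2=101/4899: DF=(1 − 101/4899·(0))/(1+101/4899) = 4899/5000 ≈ 0.979800
step 2 [1y] bond c/2=7/200: DF=(2056821/2000000 − 7/200·(0.979800))/(1+7/200) = 1921/2000 ≈ 0.960500
step 3 [1.5y] bond c/2=1/50: DF=(3877/4000 − 1/50·(0.979800+0.960500))/(1+1/50) = 4561/5000 ≈ 0.912200
step 4 [2y] zero: DF = P = 8737/10000 ≈ 0.873700
step 5 [2.5y] zero: DF = P = 1073/1250 ≈ 0.858400
step 6 [3y] zero: DF = P = 8149/10000 ≈ 0.814900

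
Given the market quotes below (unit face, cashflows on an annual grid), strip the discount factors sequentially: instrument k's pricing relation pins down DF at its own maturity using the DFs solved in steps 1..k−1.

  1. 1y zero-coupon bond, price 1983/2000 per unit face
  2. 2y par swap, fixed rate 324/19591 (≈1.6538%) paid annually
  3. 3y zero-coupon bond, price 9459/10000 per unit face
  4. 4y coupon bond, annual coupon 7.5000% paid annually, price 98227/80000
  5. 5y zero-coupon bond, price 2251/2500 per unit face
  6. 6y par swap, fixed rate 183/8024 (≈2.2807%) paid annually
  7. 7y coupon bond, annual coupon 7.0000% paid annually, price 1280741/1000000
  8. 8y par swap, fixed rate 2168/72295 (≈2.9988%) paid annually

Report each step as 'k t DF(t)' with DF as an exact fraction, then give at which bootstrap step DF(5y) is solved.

step 1 [1y] zero: DF = P = 1983/2000 ≈ 0.991500
step 2 [2y] swap r/1=324/19591: DF=(1 − 324/19591·(0.991500))/(1+324/19591) = 2419/2500 ≈ 0.967600
step 3 [3y] zero: DF = P = 9459/10000 ≈ 0.945900
step 4 [4y] bond c/1=3/40: DF=(98227/80000 − 3/40·(0.991500+0.967600+0.945900))/(1+3/40) = 1879/2000 ≈ 0.939500
step 5 [5y] zero: DF = P = 2251/2500 ≈ 0.900400
step 6 [6y] swap r/1=183/8024: DF=(1 − 183/8024·(0.991500+0.967600+0.945900+0.939500+0.900400))/(1+183/8024) = 8719/10000 ≈ 0.871900
step 7 [7y] bond c/1=7/100: DF=(1280741/1000000 − 7/100·(0.991500+0.967600+0.945900+0.939500+0.900400+0.871900))/(1+7/100) = 1659/2000 ≈ 0.829500
step 8 [8y] swap r/1=2168/72295: DF=(1 − 2168/72295·(0.991500+0.967600+0.945900+0.939500+0.900400+0.871900+0.829500))/(1+2168/72295) = 979/1250 ≈ 0.783200

1 1 1983/2000
2 2 2419/2500
3 3 9459/10000
4 4 1879/2000
5 5 2251/2500
6 6 8719/10000
7 7 1659/2000
8 8 979/1250
DF(5y) is solved at step 5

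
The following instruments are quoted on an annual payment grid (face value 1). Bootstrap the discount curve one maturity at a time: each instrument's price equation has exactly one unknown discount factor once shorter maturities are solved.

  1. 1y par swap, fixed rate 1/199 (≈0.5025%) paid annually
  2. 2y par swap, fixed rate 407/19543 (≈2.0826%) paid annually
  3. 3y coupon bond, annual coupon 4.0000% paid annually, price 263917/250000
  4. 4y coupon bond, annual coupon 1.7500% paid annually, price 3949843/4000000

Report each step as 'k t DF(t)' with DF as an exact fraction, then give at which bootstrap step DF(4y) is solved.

step 1 [1y] swap r/1=1/199: DF=(1 − 1/199·(0))/(1+1/199) = 199/200 ≈ 0.995000
step 2 [2y] swap r/1=407/19543: DF=(1 − 407/19543·(0.995000))/(1+407/19543) = 9593/10000 ≈ 0.959300
step 3 [3y] bond c/1=1/25: DF=(263917/250000 − 1/25·(0.995000+0.959300))/(1+1/25) = 9399/10000 ≈ 0.939900
step 4 [4y] bond c/1=7/400: DF=(3949843/4000000 − 7/400·(0.995000+0.959300+0.939900))/(1+7/400) = 9207/10000 ≈ 0.920700

1 1 199/200
2 2 9593/10000
3 3 9399/10000
4 4 9207/10000
DF(4y) is solved at step 4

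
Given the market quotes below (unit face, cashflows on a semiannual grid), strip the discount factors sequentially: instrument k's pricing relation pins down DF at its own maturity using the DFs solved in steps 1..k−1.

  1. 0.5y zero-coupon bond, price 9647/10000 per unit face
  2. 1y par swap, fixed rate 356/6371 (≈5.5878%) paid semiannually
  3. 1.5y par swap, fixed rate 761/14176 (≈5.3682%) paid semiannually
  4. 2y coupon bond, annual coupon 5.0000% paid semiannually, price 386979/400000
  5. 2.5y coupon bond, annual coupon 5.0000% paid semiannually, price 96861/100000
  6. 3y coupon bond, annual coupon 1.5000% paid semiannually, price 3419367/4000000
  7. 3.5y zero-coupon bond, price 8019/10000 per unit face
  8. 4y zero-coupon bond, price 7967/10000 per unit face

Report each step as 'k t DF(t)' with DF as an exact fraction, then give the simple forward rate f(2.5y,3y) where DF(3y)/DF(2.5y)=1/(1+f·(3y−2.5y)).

1 1/2 9647/10000
2 1 4733/5000
3 3/2 9239/10000
4 2 8747/10000
5 5/2 1709/2000
6 3 1629/2000
7 7/2 8019/10000
8 4 7967/10000
f(2.5y,3y) = ((1709/2000)/(1629/2000) − 1)/(1/2) = 160/1629 ≈ 9.8220%

step 1 [0.5y] zero: DF = P = 9647/10000 ≈ 0.964700
step 2 [1y] swap r/2=178/6371: DF=(1 − 178/6371·(0.964700))/(1+178/6371) = 4733/5000 ≈ 0.946600
step 3 [1.5y] swap r/2=761/28352: DF=(1 − 761/28352·(0.964700+0.946600))/(1+761/28352) = 9239/10000 ≈ 0.923900
step 4 [2y] bond c/2=1/40: DF=(386979/400000 − 1/40·(0.964700+0.946600+0.923900))/(1+1/40) = 8747/10000 ≈ 0.874700
step 5 [2.5y] bond c/2=1/40: DF=(96861/100000 − 1/40·(0.964700+0.946600+0.923900+0.874700))/(1+1/40) = 1709/2000 ≈ 0.854500
step 6 [3y] bond c/2=3/400: DF=(3419367/4000000 − 3/400·(0.964700+0.946600+0.923900+0.874700+0.854500))/(1+3/400) = 1629/2000 ≈ 0.814500
step 7 [3.5y] zero: DF = P = 8019/10000 ≈ 0.801900
step 8 [4y] zero: DF = P = 7967/10000 ≈ 0.796700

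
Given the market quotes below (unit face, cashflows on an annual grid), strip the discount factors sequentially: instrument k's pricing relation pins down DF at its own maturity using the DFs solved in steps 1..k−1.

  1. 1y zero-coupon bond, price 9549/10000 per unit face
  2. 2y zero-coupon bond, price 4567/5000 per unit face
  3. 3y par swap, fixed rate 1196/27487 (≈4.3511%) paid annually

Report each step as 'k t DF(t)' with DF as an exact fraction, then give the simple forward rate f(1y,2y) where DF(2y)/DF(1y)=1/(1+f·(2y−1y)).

step 1 [1y] zero: DF = P = 9549/10000 ≈ 0.954900
step 2 [2y] zero: DF = P = 4567/5000 ≈ 0.913400
step 3 [3y] swap r/1=1196/27487: DF=(1 − 1196/27487·(0.954900+0.913400))/(1+1196/27487) = 2201/2500 ≈ 0.880400

1 1 9549/10000
2 2 4567/5000
3 3 2201/2500
f(1y,2y) = ((9549/10000)/(4567/5000) − 1)/(1) = 415/9134 ≈ 4.5435%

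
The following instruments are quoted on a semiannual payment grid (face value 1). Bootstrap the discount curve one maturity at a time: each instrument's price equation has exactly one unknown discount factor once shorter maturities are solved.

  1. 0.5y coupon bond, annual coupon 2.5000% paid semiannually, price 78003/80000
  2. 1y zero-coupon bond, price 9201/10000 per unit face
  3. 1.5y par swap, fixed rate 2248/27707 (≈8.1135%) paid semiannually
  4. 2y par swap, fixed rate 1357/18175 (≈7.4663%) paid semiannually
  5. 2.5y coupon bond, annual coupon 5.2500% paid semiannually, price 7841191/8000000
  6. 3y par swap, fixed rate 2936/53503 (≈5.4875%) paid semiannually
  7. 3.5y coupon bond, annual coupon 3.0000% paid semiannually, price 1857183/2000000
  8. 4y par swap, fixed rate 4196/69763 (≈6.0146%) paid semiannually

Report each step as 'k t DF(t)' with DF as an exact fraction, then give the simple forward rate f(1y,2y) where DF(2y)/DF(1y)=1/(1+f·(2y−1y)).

step 1 [0.5y] bond c/2=1/80: DF=(78003/80000 − 1/80·(0))/(1+1/80) = 963/1000 ≈ 0.963000
step 2 [1y] zero: DF = P = 9201/10000 ≈ 0.920100
step 3 [1.5y] swap r/2=1124/27707: DF=(1 − 1124/27707·(0.963000+0.920100))/(1+1124/27707) = 2219/2500 ≈ 0.887600
step 4 [2y] swap r/2=1357/36350: DF=(1 − 1357/36350·(0.963000+0.920100+0.887600))/(1+1357/36350) = 8643/10000 ≈ 0.864300
step 5 [2.5y] bond c/2=21/800: DF=(7841191/8000000 − 21/800·(0.963000+0.920100+0.887600+0.864300))/(1+21/800) = 8621/10000 ≈ 0.862100
step 6 [3y] swap r/2=1468/53503: DF=(1 − 1468/53503·(0.963000+0.920100+0.887600+0.864300+0.862100))/(1+1468/53503) = 2133/2500 ≈ 0.853200
step 7 [3.5y] bond c/2=3/200: DF=(1857183/2000000 − 3/200·(0.963000+0.920100+0.887600+0.864300+0.862100+0.853200))/(1+3/200) = 4179/5000 ≈ 0.835800
step 8 [4y] swap r/2=2098/69763: DF=(1 − 2098/69763·(0.963000+0.920100+0.887600+0.864300+0.862100+0.853200+0.835800))/(1+2098/69763) = 3951/5000 ≈ 0.790200

1 1/2 963/1000
2 1 9201/10000
3 3/2 2219/2500
4 2 8643/10000
5 5/2 8621/10000
6 3 2133/2500
7 7/2 4179/5000
8 4 3951/5000
f(1y,2y) = ((9201/10000)/(8643/10000) − 1)/(1) = 186/2881 ≈ 6.4561%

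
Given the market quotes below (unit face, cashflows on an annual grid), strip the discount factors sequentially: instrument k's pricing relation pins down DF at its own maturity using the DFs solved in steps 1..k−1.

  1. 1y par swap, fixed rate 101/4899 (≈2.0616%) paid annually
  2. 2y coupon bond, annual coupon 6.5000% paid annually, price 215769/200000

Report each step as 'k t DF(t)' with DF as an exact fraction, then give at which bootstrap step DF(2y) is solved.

step 1 [1y] swap r/1=101/4899: DF=(1 − 101/4899·(0))/(1+101/4899) = 4899/5000 ≈ 0.979800
step 2 [2y] bond c/1=13/200: DF=(215769/200000 − 13/200·(0.979800))/(1+13/200) = 2383/2500 ≈ 0.953200

1 1 4899/5000
2 2 2383/2500
DF(2y) is solved at step 2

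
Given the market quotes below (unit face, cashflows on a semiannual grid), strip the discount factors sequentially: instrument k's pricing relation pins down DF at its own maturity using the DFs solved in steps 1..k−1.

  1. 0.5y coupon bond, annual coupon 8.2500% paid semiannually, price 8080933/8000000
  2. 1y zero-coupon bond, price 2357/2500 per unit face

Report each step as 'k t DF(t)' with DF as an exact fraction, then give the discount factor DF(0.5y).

step 1 [0.5y] bond c/2=33/800: DF=(8080933/8000000 − 33/800·(0))/(1+33/800) = 9701/10000 ≈ 0.970100
step 2 [1y] zero: DF = P = 2357/2500 ≈ 0.942800

1 1/2 9701/10000
2 1 2357/2500
DF(0.5y) = 9701/10000 ≈ 0.970100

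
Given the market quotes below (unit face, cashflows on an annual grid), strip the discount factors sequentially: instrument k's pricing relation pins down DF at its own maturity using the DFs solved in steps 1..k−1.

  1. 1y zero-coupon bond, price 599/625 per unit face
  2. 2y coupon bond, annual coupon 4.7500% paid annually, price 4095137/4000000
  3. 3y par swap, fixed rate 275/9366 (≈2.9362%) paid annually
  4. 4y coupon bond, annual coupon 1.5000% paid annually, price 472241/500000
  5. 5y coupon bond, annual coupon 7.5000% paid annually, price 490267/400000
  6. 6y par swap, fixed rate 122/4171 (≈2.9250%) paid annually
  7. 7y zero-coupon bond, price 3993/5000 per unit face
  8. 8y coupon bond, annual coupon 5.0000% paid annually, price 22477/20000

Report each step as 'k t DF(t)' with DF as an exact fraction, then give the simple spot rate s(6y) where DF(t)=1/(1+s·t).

1 1 599/625
2 2 9339/10000
3 3 367/400
4 4 889/1000
5 5 8821/10000
6 6 4207/5000
7 7 3993/5000
8 8 7741/10000
s(6y) = (1/(4207/5000) − 1)/(6) = 793/25242 ≈ 3.1416%

step 1 [1y] zero: DF = P = 599/625 ≈ 0.958400
step 2 [2y] bond c/1=19/400: DF=(4095137/4000000 − 19/400·(0.958400))/(1+19/400) = 9339/10000 ≈ 0.933900
step 3 [3y] swap r/1=275/9366: DF=(1 − 275/9366·(0.958400+0.933900))/(1+275/9366) = 367/400 ≈ 0.917500
step 4 [4y] bond c/1=3/200: DF=(472241/500000 − 3/200·(0.958400+0.933900+0.917500))/(1+3/200) = 889/1000 ≈ 0.889000
step 5 [5y] bond c/1=3/40: DF=(490267/400000 − 3/40·(0.958400+0.933900+0.917500+0.889000))/(1+3/40) = 8821/10000 ≈ 0.882100
step 6 [6y] swap r/1=122/4171: DF=(1 − 122/4171·(0.958400+0.933900+0.917500+0.889000+0.882100))/(1+122/4171) = 4207/5000 ≈ 0.841400
step 7 [7y] zero: DF = P = 3993/5000 ≈ 0.798600
step 8 [8y] bond c/1=1/20: DF=(22477/20000 − 1/20·(0.958400+0.933900+0.917500+0.889000+0.882100+0.841400+0.798600))/(1+1/20) = 7741/10000 ≈ 0.774100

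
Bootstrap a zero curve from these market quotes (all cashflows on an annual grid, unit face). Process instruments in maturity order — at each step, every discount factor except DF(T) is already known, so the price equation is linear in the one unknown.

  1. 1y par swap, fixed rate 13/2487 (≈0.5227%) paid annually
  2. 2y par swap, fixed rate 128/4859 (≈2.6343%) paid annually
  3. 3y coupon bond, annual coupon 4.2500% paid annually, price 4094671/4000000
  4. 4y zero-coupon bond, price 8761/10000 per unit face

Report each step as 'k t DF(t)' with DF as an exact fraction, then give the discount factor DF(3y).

step 1 [1y] swap r/1=13/2487: DF=(1 − 13/2487·(0))/(1+13/2487) = 2487/2500 ≈ 0.994800
step 2 [2y] swap r/1=128/4859: DF=(1 − 128/4859·(0.994800))/(1+128/4859) = 593/625 ≈ 0.948800
step 3 [3y] bond c/1=17/400: DF=(4094671/4000000 − 17/400·(0.994800+0.948800))/(1+17/400) = 9027/10000 ≈ 0.902700
step 4 [4y] zero: DF = P = 8761/10000 ≈ 0.876100

1 1 2487/2500
2 2 593/625
3 3 9027/10000
4 4 8761/10000
DF(3y) = 9027/10000 ≈ 0.902700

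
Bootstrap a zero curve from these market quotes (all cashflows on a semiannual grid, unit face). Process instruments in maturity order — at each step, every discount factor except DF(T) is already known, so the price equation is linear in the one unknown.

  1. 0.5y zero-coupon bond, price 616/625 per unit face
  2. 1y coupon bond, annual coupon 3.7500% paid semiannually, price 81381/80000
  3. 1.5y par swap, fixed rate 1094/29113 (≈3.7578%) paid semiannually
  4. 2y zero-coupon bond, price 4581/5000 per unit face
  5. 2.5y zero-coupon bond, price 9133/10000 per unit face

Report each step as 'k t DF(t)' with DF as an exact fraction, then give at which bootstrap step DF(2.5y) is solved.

step 1 [0.5y] zero: DF = P = 616/625 ≈ 0.985600
step 2 [1y] bond c/2=3/160: DF=(81381/80000 − 3/160·(0.985600))/(1+3/160) = 2451/2500 ≈ 0.980400
step 3 [1.5y] swap r/2=547/29113: DF=(1 − 547/29113·(0.985600+0.980400))/(1+547/29113) = 9453/10000 ≈ 0.945300
step 4 [2y] zero: DF = P = 4581/5000 ≈ 0.916200
step 5 [2.5y] zero: DF = P = 9133/10000 ≈ 0.913300

1 1/2 616/625
2 1 2451/2500
3 3/2 9453/10000
4 2 4581/5000
5 5/2 9133/10000
DF(2.5y) is solved at step 5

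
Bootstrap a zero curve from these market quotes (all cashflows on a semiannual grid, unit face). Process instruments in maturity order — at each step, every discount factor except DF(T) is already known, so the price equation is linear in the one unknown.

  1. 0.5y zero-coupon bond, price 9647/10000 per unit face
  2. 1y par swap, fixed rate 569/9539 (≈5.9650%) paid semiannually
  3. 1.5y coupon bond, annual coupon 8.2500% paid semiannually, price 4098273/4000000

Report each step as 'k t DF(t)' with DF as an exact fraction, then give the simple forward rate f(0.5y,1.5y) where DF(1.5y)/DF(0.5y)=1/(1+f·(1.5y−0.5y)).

1 1/2 9647/10000
2 1 9431/10000
3 3/2 2271/2500
f(0.5y,1.5y) = ((9647/10000)/(2271/2500) − 1)/(1) = 563/9084 ≈ 6.1977%

step 1 [0.5y] zero: DF = P = 9647/10000 ≈ 0.964700
step 2 [1y] swap r/2=569/19078: DF=(1 − 569/19078·(0.964700))/(1+569/19078) = 9431/10000 ≈ 0.943100
step 3 [1.5y] bond c/2=33/800: DF=(4098273/4000000 − 33/800·(0.964700+0.943100))/(1+33/800) = 2271/2500 ≈ 0.908400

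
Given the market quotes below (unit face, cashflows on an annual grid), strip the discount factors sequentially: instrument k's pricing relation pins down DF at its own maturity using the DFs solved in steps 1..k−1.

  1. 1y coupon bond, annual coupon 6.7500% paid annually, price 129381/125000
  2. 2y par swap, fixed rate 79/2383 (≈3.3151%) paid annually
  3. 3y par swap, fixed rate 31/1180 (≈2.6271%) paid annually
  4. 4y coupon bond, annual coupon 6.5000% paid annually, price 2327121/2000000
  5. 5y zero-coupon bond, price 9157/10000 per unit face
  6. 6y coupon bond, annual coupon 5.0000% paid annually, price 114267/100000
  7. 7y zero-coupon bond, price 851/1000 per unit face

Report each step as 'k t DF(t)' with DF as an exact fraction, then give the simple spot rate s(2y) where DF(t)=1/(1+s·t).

step 1 [1y] bond c/1=27/400: DF=(129381/125000 − 27/400·(0))/(1+27/400) = 606/625 ≈ 0.969600
step 2 [2y] swap r/1=79/2383: DF=(1 − 79/2383·(0.969600))/(1+79/2383) = 1171/1250 ≈ 0.936800
step 3 [3y] swap r/1=31/1180: DF=(1 − 31/1180·(0.969600+0.936800))/(1+31/1180) = 1157/1250 ≈ 0.925600
step 4 [4y] bond c/1=13/200: DF=(2327121/2000000 − 13/200·(0.969600+0.936800+0.925600))/(1+13/200) = 9197/10000 ≈ 0.919700
step 5 [5y] zero: DF = P = 9157/10000 ≈ 0.915700
step 6 [6y] bond c/1=1/20: DF=(114267/100000 − 1/20·(0.969600+0.936800+0.925600+0.919700+0.915700))/(1+1/20) = 433/500 ≈ 0.866000
step 7 [7y] zero: DF = P = 851/1000 ≈ 0.851000

1 1 606/625
2 2 1171/1250
3 3 1157/1250
4 4 9197/10000
5 5 9157/10000
6 6 433/500
7 7 851/1000
s(2y) = (1/(1171/1250) − 1)/(2) = 79/2342 ≈ 3.3732%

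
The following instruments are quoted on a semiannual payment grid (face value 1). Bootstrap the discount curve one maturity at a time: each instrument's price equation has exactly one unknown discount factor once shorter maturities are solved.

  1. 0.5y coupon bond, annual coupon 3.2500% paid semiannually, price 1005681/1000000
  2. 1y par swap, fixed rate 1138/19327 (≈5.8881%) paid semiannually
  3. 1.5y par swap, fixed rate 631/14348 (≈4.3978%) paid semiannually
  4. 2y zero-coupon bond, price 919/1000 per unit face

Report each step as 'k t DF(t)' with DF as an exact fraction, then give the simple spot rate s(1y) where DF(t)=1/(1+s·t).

step 1 [0.5y] bond c/2=13/800: DF=(1005681/1000000 − 13/800·(0))/(1+13/800) = 1237/1250 ≈ 0.989600
step 2 [1y] swap r/2=569/19327: DF=(1 − 569/19327·(0.989600))/(1+569/19327) = 9431/10000 ≈ 0.943100
step 3 [1.5y] swap r/2=631/28696: DF=(1 − 631/28696·(0.989600+0.943100))/(1+631/28696) = 9369/10000 ≈ 0.936900
step 4 [2y] zero: DF = P = 919/1000 ≈ 0.919000

1 1/2 1237/1250
2 1 9431/10000
3 3/2 9369/10000
4 2 919/1000
s(1y) = (1/(9431/10000) − 1)/(1) = 569/9431 ≈ 6.0333%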